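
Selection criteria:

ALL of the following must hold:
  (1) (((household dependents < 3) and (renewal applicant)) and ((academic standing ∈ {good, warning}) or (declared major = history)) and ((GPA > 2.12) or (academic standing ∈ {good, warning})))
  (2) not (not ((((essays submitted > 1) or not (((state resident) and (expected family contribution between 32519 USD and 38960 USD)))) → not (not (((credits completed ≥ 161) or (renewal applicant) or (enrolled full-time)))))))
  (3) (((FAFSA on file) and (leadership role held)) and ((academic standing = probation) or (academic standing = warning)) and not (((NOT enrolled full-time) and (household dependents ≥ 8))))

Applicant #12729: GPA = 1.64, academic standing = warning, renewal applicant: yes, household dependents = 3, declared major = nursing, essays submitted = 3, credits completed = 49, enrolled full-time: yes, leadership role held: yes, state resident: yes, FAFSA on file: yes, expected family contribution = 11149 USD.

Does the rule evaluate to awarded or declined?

Declined

Atomic conditions:
  household dependents < 3: 3 < 3 is false
  renewal applicant: yes → true
  academic standing ∈ {good, warning}: warning is in the set → true
  declared major = history: nursing == history is false
  GPA > 2.12: 1.64 > 2.12 is false
  essays submitted > 1: 3 > 1 is true
  state resident: yes → true
  expected family contribution between 32519 USD and 38960 USD: 11149 in [32519, 38960] is false
  credits completed ≥ 161: 49 ≥ 161 is false
  enrolled full-time: yes → true
  FAFSA on file: yes → true
  leadership role held: yes → true
  academic standing = probation: warning == probation is false
  academic standing = warning: warning == warning is true
  NOT enrolled full-time: yes → false
  household dependents ≥ 8: 3 ≥ 8 is false
Combine:
[1.1] false AND true = false
[1.2] true OR false = true
[1.3] false OR true = true
[1] false AND true AND true = false
[2.1.1.1.2.1] true AND false = false
[2.1.1.1.2] NOT false = true
[2.1.1.1] true OR true = true
[2.1.1.2.1.1] false OR true OR true = true
[2.1.1.2.1] NOT true = false
[2.1.1.2] NOT false = true
[2.1.1] true → true = true
[2.1] NOT true = false
[2] NOT false = true
[3.1] true AND true = true
[3.2] false OR true = true
[3.3.1] false AND false = false
[3.3] NOT false = true
[3] true AND true AND true = true
[root] false AND true AND true = false
Overall: false → declined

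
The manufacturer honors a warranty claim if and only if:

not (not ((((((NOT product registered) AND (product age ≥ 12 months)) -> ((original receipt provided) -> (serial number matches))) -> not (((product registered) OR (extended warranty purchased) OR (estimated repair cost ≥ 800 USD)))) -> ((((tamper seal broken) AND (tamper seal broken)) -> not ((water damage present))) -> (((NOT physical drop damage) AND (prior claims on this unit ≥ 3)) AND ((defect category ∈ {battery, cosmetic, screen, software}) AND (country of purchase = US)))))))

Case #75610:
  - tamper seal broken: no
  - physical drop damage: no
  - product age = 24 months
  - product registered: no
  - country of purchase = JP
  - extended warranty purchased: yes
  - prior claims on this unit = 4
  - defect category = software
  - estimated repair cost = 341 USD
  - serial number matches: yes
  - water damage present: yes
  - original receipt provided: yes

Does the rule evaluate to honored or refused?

Honored

Atomic conditions:
  NOT product registered: no → true
  product age ≥ 12 months: 24 ≥ 12 is true
  original receipt provided: yes → true
  serial number matches: yes → true
  product registered: no → false
  extended warranty purchased: yes → true
  estimated repair cost ≥ 800 USD: 341 ≥ 800 is false
  tamper seal broken: no → false
  water damage present: yes → true
  NOT physical drop damage: no → true
  prior claims on this unit ≥ 3: 4 ≥ 3 is true
  defect category ∈ {battery, cosmetic, screen, software}: software is in the set → true
  country of purchase = US: JP == US is false
Combine:
[1.1.1.1.1] true AND true = true
[1.1.1.1.2] true → true = true
[1.1.1.1] true → true = true
[1.1.1.2.1] false OR true OR false = true
[1.1.1.2] NOT true = false
[1.1.1] true → false = false
[1.1.2.1.1] false AND false = false
[1.1.2.1.2] NOT true = false
[1.1.2.1] false → false (antecedent false ⇒ implication holds) = true
[1.1.2.2.1] true AND true = true
[1.1.2.2.2] true AND false = false
[1.1.2.2] true AND false = false
[1.1.2] true → false = false
[1.1] false → false (antecedent false ⇒ implication holds) = true
[1] NOT true = false
[root] NOT false = true
Overall: true → honored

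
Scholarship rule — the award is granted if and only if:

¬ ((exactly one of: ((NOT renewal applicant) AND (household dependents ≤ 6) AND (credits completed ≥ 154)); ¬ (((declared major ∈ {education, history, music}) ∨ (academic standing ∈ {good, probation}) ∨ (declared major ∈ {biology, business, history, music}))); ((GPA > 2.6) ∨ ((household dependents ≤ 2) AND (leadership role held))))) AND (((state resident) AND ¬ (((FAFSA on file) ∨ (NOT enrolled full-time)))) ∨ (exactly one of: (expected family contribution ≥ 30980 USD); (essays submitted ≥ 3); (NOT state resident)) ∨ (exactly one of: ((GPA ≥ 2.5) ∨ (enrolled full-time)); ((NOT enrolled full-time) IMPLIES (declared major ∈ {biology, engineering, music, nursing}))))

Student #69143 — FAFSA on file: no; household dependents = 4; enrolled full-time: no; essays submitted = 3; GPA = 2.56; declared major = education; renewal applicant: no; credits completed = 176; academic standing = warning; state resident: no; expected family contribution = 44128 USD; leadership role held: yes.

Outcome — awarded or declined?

Declined

Atomic conditions:
  NOT renewal applicant: no → true
  household dependents ≤ 6: 4 ≤ 6 is true
  credits completed ≥ 154: 176 ≥ 154 is true
  declared major ∈ {education, history, music}: education is in the set → true
  academic standing ∈ {good, probation}: warning is not in the set → false
  declared major ∈ {biology, business, history, music}: education is not in the set → false
  GPA > 2.6: 2.56 > 2.6 is false
  household dependents ≤ 2: 4 ≤ 2 is false
  leadership role held: yes → true
  state resident: no → false
  FAFSA on file: no → false
  NOT enrolled full-time: no → true
  expected family contribution ≥ 30980 USD: 44128 ≥ 30980 is true
  essays submitted ≥ 3: 3 ≥ 3 is true
  NOT state resident: no → true
  GPA ≥ 2.5: 2.56 ≥ 2.5 is true
  enrolled full-time: no → false
  declared major ∈ {biology, engineering, music, nursing}: education is not in the set → false
Combine:
[1.1.1] true AND true AND true = true
[1.1.2.1] true OR false OR false = true
[1.1.2] NOT true = false
[1.1.3.2] false AND true = false
[1.1.3] false OR false = false
[1.1] exactly-one(true, false, false) = true
[1] NOT true = false
[2.1.2.1] false OR true = true
[2.1.2] NOT true = false
[2.1] false AND false = false
[2.2] exactly-one(true, true, true) = false
[2.3.1] true OR false = true
[2.3.2] true → false = false
[2.3] exactly-one(true, false) = true
[2] false OR false OR true = true
[root] false AND true = false
Overall: false → declined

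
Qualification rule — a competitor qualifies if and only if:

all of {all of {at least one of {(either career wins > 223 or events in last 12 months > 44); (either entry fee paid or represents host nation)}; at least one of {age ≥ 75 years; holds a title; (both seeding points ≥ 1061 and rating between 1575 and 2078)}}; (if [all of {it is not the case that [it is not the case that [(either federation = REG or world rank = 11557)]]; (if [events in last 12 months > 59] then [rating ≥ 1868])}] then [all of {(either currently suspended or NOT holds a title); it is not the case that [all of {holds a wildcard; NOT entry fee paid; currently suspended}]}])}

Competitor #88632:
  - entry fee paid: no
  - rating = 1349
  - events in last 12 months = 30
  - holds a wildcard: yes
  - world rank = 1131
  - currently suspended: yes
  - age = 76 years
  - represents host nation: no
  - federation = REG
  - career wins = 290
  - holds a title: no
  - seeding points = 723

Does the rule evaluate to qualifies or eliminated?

Atomic conditions:
  career wins > 223: 290 > 223 is true
  events in last 12 months > 44: 30 > 44 is false
  entry fee paid: no → false
  represents host nation: no → false
  age ≥ 75 years: 76 ≥ 75 is true
  holds a title: no → false
  seeding points ≥ 1061: 723 ≥ 1061 is false
  rating between 1575 and 2078: 1349 in [1575, 2078] is false
  federation = REG: REG == REG is true
  world rank = 11557: 1131 == 11557 is false
  events in last 12 months > 59: 30 > 59 is false
  rating ≥ 1868: 1349 ≥ 1868 is false
  currently suspended: yes → true
  NOT holds a title: no → true
  holds a wildcard: yes → true
  NOT entry fee paid: no → true
Combine:
[1.1.1] true OR false = true
[1.1.2] false OR false = false
[1.1] true OR false = true
[1.2.3] false AND false = false
[1.2] true OR false OR false = true
[1] true AND true = true
[2.1.1.1.1] true OR false = true
[2.1.1.1] NOT true = false
[2.1.1] NOT false = true
[2.1.2] false → false (antecedent false ⇒ implication holds) = true
[2.1] true AND true = true
[2.2.1] true OR true = true
[2.2.2.1] true AND true AND true = true
[2.2.2] NOT true = false
[2.2] true AND false = false
[2] true → false = false
[root] true AND false = false
Overall: false → eliminated

Eliminated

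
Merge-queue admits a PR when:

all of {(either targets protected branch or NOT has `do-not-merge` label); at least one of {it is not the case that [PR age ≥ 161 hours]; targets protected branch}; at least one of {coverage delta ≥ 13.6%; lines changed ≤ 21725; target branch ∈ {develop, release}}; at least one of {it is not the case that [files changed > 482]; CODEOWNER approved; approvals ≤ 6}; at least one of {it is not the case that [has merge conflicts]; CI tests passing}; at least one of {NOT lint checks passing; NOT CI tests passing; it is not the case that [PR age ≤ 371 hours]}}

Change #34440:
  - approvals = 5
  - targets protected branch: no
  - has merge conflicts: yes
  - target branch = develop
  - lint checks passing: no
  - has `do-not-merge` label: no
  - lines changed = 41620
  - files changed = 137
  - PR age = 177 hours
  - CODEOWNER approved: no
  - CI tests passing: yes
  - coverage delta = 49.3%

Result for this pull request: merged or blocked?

Atomic conditions:
  targets protected branch: no → false
  NOT has `do-not-merge` label: no → true
  PR age ≥ 161 hours: 177 ≥ 161 is true
  coverage delta ≥ 13.6%: 49.3 ≥ 13.6 is true
  lines changed ≤ 21725: 41620 ≤ 21725 is false
  target branch ∈ {develop, release}: develop is in the set → true
  files changed > 482: 137 > 482 is false
  CODEOWNER approved: no → false
  approvals ≤ 6: 5 ≤ 6 is true
  has merge conflicts: yes → true
  CI tests passing: yes → true
  NOT lint checks passing: no → true
  NOT CI tests passing: yes → false
  PR age ≤ 371 hours: 177 ≤ 371 is true
Combine:
[1] false OR true = true
[2.1] NOT true = false
[2] false OR false = false
[3] true OR false OR true = true
[4.1] NOT false = true
[4] true OR false OR true = true
[5.1] NOT true = false
[5] false OR true = true
[6.3] NOT true = false
[6] true OR false OR false = true
[root] true AND false AND true AND true AND true AND true = false
Overall: false → blocked

Blocked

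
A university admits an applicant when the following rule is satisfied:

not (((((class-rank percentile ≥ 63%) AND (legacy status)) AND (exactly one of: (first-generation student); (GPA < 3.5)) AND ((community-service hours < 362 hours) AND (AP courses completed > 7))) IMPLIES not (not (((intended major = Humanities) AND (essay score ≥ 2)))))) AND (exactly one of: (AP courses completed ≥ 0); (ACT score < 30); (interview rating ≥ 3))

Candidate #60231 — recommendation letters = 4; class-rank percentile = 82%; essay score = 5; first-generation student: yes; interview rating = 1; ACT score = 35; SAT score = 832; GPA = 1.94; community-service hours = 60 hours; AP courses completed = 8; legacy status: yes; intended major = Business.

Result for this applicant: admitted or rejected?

Rejected

Atomic conditions:
  class-rank percentile ≥ 63%: 82 ≥ 63 is true
  legacy status: yes → true
  first-generation student: yes → true
  GPA < 3.5: 1.94 < 3.5 is true
  community-service hours < 362 hours: 60 < 362 is true
  AP courses completed > 7: 8 > 7 is true
  intended major = Humanities: Business == Humanities is false
  essay score ≥ 2: 5 ≥ 2 is true
  AP courses completed ≥ 0: 8 ≥ 0 is true
  ACT score < 30: 35 < 30 is false
  interview rating ≥ 3: 1 ≥ 3 is false
Combine:
[1.1.1.1] true AND true = true
[1.1.1.2] exactly-one(true, true) = false
[1.1.1.3] true AND true = true
[1.1.1] true AND false AND true = false
[1.1.2.1.1] false AND true = false
[1.1.2.1] NOT false = true
[1.1.2] NOT true = false
[1.1] false → false (antecedent false ⇒ implication holds) = true
[1] NOT true = false
[2] exactly-one(true, false, false) = true
[root] false AND true = false
Overall: false → rejected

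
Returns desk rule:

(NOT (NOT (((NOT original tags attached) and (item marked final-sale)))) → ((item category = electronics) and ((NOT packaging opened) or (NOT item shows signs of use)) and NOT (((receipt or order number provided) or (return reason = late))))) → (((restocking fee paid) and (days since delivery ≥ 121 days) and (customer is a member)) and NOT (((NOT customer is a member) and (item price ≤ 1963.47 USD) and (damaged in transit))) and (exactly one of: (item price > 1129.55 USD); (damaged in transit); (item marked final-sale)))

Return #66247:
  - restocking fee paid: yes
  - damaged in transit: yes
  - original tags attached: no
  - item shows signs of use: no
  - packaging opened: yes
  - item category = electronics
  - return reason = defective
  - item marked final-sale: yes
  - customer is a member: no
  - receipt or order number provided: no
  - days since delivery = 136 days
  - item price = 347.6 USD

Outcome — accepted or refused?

Atomic conditions:
  NOT original tags attached: no → true
  item marked final-sale: yes → true
  item category = electronics: electronics == electronics is true
  NOT packaging opened: yes → false
  NOT item shows signs of use: no → true
  receipt or order number provided: no → false
  return reason = late: defective == late is false
  restocking fee paid: yes → true
  days since delivery ≥ 121 days: 136 ≥ 121 is true
  customer is a member: no → false
  NOT customer is a member: no → true
  item price ≤ 1963.47 USD: 347.6 ≤ 1963.47 is true
  damaged in transit: yes → true
  item price > 1129.55 USD: 347.6 > 1129.55 is false
Combine:
[1.1.1.1] true AND true = true
[1.1.1] NOT true = false
[1.1] NOT false = true
[1.2.2] false OR true = true
[1.2.3.1] false OR false = false
[1.2.3] NOT false = true
[1.2] true AND true AND true = true
[1] true → true = true
[2.1] true AND true AND false = false
[2.2.1] true AND true AND true = true
[2.2] NOT true = false
[2.3] exactly-one(false, true, true) = false
[2] false AND false AND false = false
[root] true → false = false
Overall: false → refused

Refused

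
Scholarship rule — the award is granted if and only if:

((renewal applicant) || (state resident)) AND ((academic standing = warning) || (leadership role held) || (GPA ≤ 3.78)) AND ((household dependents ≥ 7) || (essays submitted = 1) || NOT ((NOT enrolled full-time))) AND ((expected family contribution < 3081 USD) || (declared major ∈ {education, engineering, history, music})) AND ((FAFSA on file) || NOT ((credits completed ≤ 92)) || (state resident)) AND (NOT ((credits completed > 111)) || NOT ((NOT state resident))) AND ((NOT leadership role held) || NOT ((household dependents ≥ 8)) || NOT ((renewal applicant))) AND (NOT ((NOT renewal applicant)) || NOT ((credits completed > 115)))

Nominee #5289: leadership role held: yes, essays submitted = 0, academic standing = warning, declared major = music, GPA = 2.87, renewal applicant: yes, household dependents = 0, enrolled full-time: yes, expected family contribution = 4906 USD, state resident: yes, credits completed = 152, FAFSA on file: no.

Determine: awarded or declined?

Awarded

Atomic conditions:
  renewal applicant: yes → true
  state resident: yes → true
  academic standing = warning: warning == warning is true
  leadership role held: yes → true
  GPA ≤ 3.78: 2.87 ≤ 3.78 is true
  household dependents ≥ 7: 0 ≥ 7 is false
  essays submitted = 1: 0 == 1 is false
  NOT enrolled full-time: yes → false
  expected family contribution < 3081 USD: 4906 < 3081 is false
  declared major ∈ {education, engineering, history, music}: music is in the set → true
  FAFSA on file: no → false
  credits completed ≤ 92: 152 ≤ 92 is false
  credits completed > 111: 152 > 111 is true
  NOT state resident: yes → false
  NOT leadership role held: yes → false
  household dependents ≥ 8: 0 ≥ 8 is false
  NOT renewal applicant: yes → false
  credits completed > 115: 152 > 115 is true
Combine:
[1] true OR true = true
[2] true OR true OR true = true
[3.3] NOT false = true
[3] false OR false OR true = true
[4] false OR true = true
[5.2] NOT false = true
[5] false OR true OR true = true
[6.1] NOT true = false
[6.2] NOT false = true
[6] false OR true = true
[7.2] NOT false = true
[7.3] NOT true = false
[7] false OR true OR false = true
[8.1] NOT false = true
[8.2] NOT true = false
[8] true OR false = true
[root] true AND true AND true AND true AND true AND true AND true AND true = true
Overall: true → awarded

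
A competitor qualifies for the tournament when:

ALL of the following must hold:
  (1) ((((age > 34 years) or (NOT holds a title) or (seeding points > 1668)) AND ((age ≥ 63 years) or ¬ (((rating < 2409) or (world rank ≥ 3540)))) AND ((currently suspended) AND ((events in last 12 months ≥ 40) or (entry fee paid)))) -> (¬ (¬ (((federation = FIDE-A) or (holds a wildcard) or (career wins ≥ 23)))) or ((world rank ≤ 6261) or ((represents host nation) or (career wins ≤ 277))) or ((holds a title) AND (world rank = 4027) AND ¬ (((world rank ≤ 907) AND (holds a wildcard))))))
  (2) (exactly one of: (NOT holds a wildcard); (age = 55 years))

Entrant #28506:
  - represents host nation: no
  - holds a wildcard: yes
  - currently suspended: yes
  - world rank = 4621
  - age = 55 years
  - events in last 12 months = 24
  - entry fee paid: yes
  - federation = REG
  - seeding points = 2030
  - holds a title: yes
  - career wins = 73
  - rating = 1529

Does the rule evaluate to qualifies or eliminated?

Qualifies

Atomic conditions:
  age > 34 years: 55 > 34 is true
  NOT holds a title: yes → false
  seeding points > 1668: 2030 > 1668 is true
  age ≥ 63 years: 55 ≥ 63 is false
  rating < 2409: 1529 < 2409 is true
  world rank ≥ 3540: 4621 ≥ 3540 is true
  currently suspended: yes → true
  events in last 12 months ≥ 40: 24 ≥ 40 is false
  entry fee paid: yes → true
  federation = FIDE-A: REG == FIDE-A is false
  holds a wildcard: yes → true
  career wins ≥ 23: 73 ≥ 23 is true
  world rank ≤ 6261: 4621 ≤ 6261 is true
  represents host nation: no → false
  career wins ≤ 277: 73 ≤ 277 is true
  holds a title: yes → true
  world rank = 4027: 4621 == 4027 is false
  world rank ≤ 907: 4621 ≤ 907 is false
  NOT holds a wildcard: yes → false
  age = 55 years: 55 == 55 is true
Combine:
[1.1.1] true OR false OR true = true
[1.1.2.2.1] true OR true = true
[1.1.2.2] NOT true = false
[1.1.2] false OR false = false
[1.1.3.2] false OR true = true
[1.1.3] true AND true = true
[1.1] true AND false AND true = false
[1.2.1.1.1] false OR true OR true = true
[1.2.1.1] NOT true = false
[1.2.1] NOT false = true
[1.2.2.2] false OR true = true
[1.2.2] true OR true = true
[1.2.3.3.1] false AND true = false
[1.2.3.3] NOT false = true
[1.2.3] true AND false AND true = false
[1.2] true OR true OR false = true
[1] false → true (antecedent false ⇒ implication holds) = true
[2] exactly-one(false, true) = true
[root] true AND true = true
Overall: true → qualifies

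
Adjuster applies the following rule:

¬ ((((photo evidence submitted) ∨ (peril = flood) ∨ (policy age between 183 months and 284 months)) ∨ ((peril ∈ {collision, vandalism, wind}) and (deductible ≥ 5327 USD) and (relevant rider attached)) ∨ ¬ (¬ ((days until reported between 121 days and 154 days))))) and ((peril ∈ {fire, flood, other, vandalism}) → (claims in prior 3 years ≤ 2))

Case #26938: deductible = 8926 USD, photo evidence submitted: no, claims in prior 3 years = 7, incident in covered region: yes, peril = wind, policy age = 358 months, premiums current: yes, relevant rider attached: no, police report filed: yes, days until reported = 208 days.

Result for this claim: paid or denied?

Paid

Atomic conditions:
  photo evidence submitted: no → false
  peril = flood: wind == flood is false
  policy age between 183 months and 284 months: 358 in [183, 284] is false
  peril ∈ {collision, vandalism, wind}: wind is in the set → true
  deductible ≥ 5327 USD: 8926 ≥ 5327 is true
  relevant rider attached: no → false
  days until reported between 121 days and 154 days: 208 in [121, 154] is false
  peril ∈ {fire, flood, other, vandalism}: wind is not in the set → false
  claims in prior 3 years ≤ 2: 7 ≤ 2 is false
Combine:
[1.1.1] false OR false OR false = false
[1.1.2] true AND true AND false = false
[1.1.3.1] NOT false = true
[1.1.3] NOT true = false
[1.1] false OR false OR false = false
[1] NOT false = true
[2] false → false (antecedent false ⇒ implication holds) = true
[root] true AND true = true
Overall: true → paid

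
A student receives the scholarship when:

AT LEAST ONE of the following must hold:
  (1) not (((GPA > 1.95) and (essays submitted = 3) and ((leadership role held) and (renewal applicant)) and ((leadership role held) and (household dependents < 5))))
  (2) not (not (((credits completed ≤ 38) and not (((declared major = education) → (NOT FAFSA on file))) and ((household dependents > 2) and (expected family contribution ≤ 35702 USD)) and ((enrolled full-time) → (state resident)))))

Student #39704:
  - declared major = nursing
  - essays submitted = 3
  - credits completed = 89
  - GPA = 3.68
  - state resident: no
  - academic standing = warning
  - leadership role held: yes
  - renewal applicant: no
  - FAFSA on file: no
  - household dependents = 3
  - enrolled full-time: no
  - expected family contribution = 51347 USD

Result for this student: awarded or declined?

Atomic conditions:
  GPA > 1.95: 3.68 > 1.95 is true
  essays submitted = 3: 3 == 3 is true
  leadership role held: yes → true
  renewal applicant: no → false
  household dependents < 5: 3 < 5 is true
  credits completed ≤ 38: 89 ≤ 38 is false
  declared major = education: nursing == education is false
  NOT FAFSA on file: no → true
  household dependents > 2: 3 > 2 is true
  expected family contribution ≤ 35702 USD: 51347 ≤ 35702 is false
  enrolled full-time: no → false
  state resident: no → false
Combine:
[1.1.3] true AND false = false
[1.1.4] true AND true = true
[1.1] true AND true AND false AND true = false
[1] NOT false = true
[2.1.1.2.1] false → true (antecedent false ⇒ implication holds) = true
[2.1.1.2] NOT true = false
[2.1.1.3] true AND false = false
[2.1.1.4] false → false (antecedent false ⇒ implication holds) = true
[2.1.1] false AND false AND false AND true = false
[2.1] NOT false = true
[2] NOT true = false
[root] true OR false = true
Overall: true → awarded

Awarded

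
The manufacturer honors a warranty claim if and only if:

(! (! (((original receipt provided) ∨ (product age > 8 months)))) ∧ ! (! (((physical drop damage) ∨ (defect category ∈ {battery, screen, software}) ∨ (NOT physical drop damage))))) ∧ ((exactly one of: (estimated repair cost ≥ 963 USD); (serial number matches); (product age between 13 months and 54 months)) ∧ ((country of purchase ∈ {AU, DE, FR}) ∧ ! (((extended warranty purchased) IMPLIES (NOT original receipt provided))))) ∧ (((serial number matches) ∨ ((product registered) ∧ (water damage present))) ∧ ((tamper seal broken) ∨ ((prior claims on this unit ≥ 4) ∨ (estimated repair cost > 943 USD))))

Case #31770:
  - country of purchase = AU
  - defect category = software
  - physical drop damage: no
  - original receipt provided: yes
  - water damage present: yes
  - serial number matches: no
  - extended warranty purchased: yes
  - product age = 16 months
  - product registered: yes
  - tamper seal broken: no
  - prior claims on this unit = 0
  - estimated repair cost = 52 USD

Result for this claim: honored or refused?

Atomic conditions:
  original receipt provided: yes → true
  product age > 8 months: 16 > 8 is true
  physical drop damage: no → false
  defect category ∈ {battery, screen, software}: software is in the set → true
  NOT physical drop damage: no → true
  estimated repair cost ≥ 963 USD: 52 ≥ 963 is false
  serial number matches: no → false
  product age between 13 months and 54 months: 16 in [13, 54] is true
  country of purchase ∈ {AU, DE, FR}: AU is in the set → true
  extended warranty purchased: yes → true
  NOT original receipt provided: yes → false
  product registered: yes → true
  water damage present: yes → true
  tamper seal broken: no → false
  prior claims on this unit ≥ 4: 0 ≥ 4 is false
  estimated repair cost > 943 USD: 52 > 943 is false
Combine:
[1.1.1.1] true OR true = true
[1.1.1] NOT true = false
[1.1] NOT false = true
[1.2.1.1] false OR true OR true = true
[1.2.1] NOT true = false
[1.2] NOT false = true
[1] true AND true = true
[2.1] exactly-one(false, false, true) = true
[2.2.2.1] true → false = false
[2.2.2] NOT false = true
[2.2] true AND true = true
[2] true AND true = true
[3.1.2] true AND true = true
[3.1] false OR true = true
[3.2.2] false OR false = false
[3.2] false OR false = false
[3] true AND false = false
[root] true AND true AND false = false
Overall: false → refused

Refused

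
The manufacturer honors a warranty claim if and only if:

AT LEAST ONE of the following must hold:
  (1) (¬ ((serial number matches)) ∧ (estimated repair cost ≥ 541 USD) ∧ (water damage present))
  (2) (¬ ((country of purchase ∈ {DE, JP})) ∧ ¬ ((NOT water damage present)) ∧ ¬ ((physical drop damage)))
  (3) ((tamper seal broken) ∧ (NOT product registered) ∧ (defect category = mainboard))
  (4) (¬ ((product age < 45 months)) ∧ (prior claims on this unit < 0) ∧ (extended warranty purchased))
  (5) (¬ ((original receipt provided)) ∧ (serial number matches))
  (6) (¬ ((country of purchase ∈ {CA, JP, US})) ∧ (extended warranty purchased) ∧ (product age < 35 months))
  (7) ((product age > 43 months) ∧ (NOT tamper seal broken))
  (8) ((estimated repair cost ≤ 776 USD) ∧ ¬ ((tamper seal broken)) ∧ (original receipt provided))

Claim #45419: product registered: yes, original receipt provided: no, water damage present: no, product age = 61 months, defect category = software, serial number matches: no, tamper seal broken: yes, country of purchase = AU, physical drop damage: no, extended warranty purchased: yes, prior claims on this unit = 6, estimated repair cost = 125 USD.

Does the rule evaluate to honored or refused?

Atomic conditions:
  serial number matches: no → false
  estimated repair cost ≥ 541 USD: 125 ≥ 541 is false
  water damage present: no → false
  country of purchase ∈ {DE, JP}: AU is not in the set → false
  NOT water damage present: no → true
  physical drop damage: no → false
  tamper seal broken: yes → true
  NOT product registered: yes → false
  defect category = mainboard: software == mainboard is false
  product age < 45 months: 61 < 45 is false
  prior claims on this unit < 0: 6 < 0 is false
  extended warranty purchased: yes → true
  original receipt provided: no → false
  country of purchase ∈ {CA, JP, US}: AU is not in the set → false
  product age < 35 months: 61 < 35 is false
  product age > 43 months: 61 > 43 is true
  NOT tamper seal broken: yes → false
  estimated repair cost ≤ 776 USD: 125 ≤ 776 is true
Combine:
[1.1] NOT false = true
[1] true AND false AND false = false
[2.1] NOT false = true
[2.2] NOT true = false
[2.3] NOT false = true
[2] true AND false AND true = false
[3] true AND false AND false = false
[4.1] NOT false = true
[4] true AND false AND true = false
[5.1] NOT false = true
[5] true AND false = false
[6.1] NOT false = true
[6] true AND true AND false = false
[7] true AND false = false
[8.2] NOT true = false
[8] true AND false AND false = false
[root] false OR false OR false OR false OR false OR false OR false OR false = false
Overall: false → refused

Refused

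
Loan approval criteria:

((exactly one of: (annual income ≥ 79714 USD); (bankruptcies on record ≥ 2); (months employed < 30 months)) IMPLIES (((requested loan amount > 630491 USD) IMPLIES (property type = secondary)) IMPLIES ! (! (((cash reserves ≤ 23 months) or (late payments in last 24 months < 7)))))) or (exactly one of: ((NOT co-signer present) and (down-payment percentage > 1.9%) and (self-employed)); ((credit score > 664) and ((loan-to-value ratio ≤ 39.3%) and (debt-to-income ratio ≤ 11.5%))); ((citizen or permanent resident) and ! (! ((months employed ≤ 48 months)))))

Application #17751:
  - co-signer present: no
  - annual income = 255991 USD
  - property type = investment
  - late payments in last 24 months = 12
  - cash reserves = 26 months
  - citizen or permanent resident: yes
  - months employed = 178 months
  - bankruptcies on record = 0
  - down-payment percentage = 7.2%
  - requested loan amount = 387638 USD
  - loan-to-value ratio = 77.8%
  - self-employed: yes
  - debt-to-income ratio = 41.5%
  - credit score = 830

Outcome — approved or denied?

Atomic conditions:
  annual income ≥ 79714 USD: 255991 ≥ 79714 is true
  bankruptcies on record ≥ 2: 0 ≥ 2 is false
  months employed < 30 months: 178 < 30 is false
  requested loan amount > 630491 USD: 387638 > 630491 is false
  property type = secondary: investment == secondary is false
  cash reserves ≤ 23 months: 26 ≤ 23 is false
  late payments in last 24 months < 7: 12 < 7 is false
  NOT co-signer present: no → true
  down-payment percentage > 1.9%: 7.2 > 1.9 is true
  self-employed: yes → true
  credit score > 664: 830 > 664 is true
  loan-to-value ratio ≤ 39.3%: 77.8 ≤ 39.3 is false
  debt-to-income ratio ≤ 11.5%: 41.5 ≤ 11.5 is false
  citizen or permanent resident: yes → true
  months employed ≤ 48 months: 178 ≤ 48 is false
Combine:
[1.1] exactly-one(true, false, false) = true
[1.2.1] false → false (antecedent false ⇒ implication holds) = true
[1.2.2.1.1] false OR false = false
[1.2.2.1] NOT false = true
[1.2.2] NOT true = false
[1.2] true → false = false
[1] true → false = false
[2.1] true AND true AND true = true
[2.2.2] false AND false = false
[2.2] true AND false = false
[2.3.2.1] NOT false = true
[2.3.2] NOT true = false
[2.3] true AND false = false
[2] exactly-one(true, false, false) = true
[root] false OR true = true
Overall: true → approved

Approved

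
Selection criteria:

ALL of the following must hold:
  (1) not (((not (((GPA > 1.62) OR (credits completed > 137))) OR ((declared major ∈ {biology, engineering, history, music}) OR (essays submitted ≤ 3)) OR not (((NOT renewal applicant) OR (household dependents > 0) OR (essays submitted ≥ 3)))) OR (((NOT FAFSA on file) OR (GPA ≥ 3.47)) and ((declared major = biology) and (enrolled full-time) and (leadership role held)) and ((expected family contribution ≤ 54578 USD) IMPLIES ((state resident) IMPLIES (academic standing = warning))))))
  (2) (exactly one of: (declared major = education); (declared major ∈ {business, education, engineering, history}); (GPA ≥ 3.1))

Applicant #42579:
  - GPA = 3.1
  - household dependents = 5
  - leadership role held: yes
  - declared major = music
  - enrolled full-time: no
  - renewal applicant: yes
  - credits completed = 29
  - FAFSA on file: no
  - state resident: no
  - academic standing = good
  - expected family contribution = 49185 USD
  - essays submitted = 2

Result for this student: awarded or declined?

Atomic conditions:
  GPA > 1.62: 3.1 > 1.62 is true
  credits completed > 137: 29 > 137 is false
  declared major ∈ {biology, engineering, history, music}: music is in the set → true
  essays submitted ≤ 3: 2 ≤ 3 is true
  NOT renewal applicant: yes → false
  household dependents > 0: 5 > 0 is true
  essays submitted ≥ 3: 2 ≥ 3 is false
  NOT FAFSA on file: no → true
  GPA ≥ 3.47: 3.1 ≥ 3.47 is false
  declared major = biology: music == biology is false
  enrolled full-time: no → false
  leadership role held: yes → true
  expected family contribution ≤ 54578 USD: 49185 ≤ 54578 is true
  state resident: no → false
  academic standing = warning: good == warning is false
  declared major = education: music == education is false
  declared major ∈ {business, education, engineering, history}: music is not in the set → false
  GPA ≥ 3.1: 3.1 ≥ 3.1 is true
Combine:
[1.1.1.1.1] true OR false = true
[1.1.1.1] NOT true = false
[1.1.1.2] true OR true = true
[1.1.1.3.1] false OR true OR false = true
[1.1.1.3] NOT true = false
[1.1.1] false OR true OR false = true
[1.1.2.1] true OR false = true
[1.1.2.2] false AND false AND true = false
[1.1.2.3.2] false → false (antecedent false ⇒ implication holds) = true
[1.1.2.3] true → true = true
[1.1.2] true AND false AND true = false
[1.1] true OR false = true
[1] NOT true = false
[2] exactly-one(false, false, true) = true
[root] false AND true = false
Overall: false → declined

Declined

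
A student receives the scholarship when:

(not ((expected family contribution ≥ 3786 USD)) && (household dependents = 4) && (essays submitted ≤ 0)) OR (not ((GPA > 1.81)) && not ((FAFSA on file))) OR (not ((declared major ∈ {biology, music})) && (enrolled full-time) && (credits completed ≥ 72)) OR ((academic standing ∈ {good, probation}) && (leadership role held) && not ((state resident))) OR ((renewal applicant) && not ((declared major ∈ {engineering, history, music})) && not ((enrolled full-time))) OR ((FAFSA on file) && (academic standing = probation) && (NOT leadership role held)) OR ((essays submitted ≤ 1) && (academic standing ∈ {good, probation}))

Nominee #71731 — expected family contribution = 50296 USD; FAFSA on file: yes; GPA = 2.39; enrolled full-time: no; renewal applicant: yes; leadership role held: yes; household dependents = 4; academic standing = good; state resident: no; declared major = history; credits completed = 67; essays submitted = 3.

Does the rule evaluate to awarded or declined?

Awarded

Atomic conditions:
  expected family contribution ≥ 3786 USD: 50296 ≥ 3786 is true
  household dependents = 4: 4 == 4 is true
  essays submitted ≤ 0: 3 ≤ 0 is false
  GPA > 1.81: 2.39 > 1.81 is true
  FAFSA on file: yes → true
  declared major ∈ {biology, music}: history is not in the set → false
  enrolled full-time: no → false
  credits completed ≥ 72: 67 ≥ 72 is false
  academic standing ∈ {good, probation}: good is in the set → true
  leadership role held: yes → true
  state resident: no → false
  renewal applicant: yes → true
  declared major ∈ {engineering, history, music}: history is in the set → true
  academic standing = probation: good == probation is false
  NOT leadership role held: yes → false
  essays submitted ≤ 1: 3 ≤ 1 is false
Combine:
[1.1] NOT true = false
[1] false AND true AND false = false
[2.1] NOT true = false
[2.2] NOT true = false
[2] false AND false = false
[3.1] NOT false = true
[3] true AND false AND false = false
[4.3] NOT false = true
[4] true AND true AND true = true
[5.2] NOT true = false
[5.3] NOT false = true
[5] true AND false AND true = false
[6] true AND false AND false = false
[7] false AND true = false
[root] false OR false OR false OR true OR false OR false OR false = true
Overall: true → awarded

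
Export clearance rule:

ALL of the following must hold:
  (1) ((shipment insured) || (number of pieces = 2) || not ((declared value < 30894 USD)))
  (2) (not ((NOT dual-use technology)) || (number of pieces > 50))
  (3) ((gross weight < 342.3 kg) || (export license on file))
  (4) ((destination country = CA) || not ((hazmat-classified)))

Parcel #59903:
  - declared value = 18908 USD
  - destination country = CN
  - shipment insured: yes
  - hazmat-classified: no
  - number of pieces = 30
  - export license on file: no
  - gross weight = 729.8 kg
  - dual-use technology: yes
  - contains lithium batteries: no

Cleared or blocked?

Blocked

Atomic conditions:
  shipment insured: yes → true
  number of pieces = 2: 30 == 2 is false
  declared value < 30894 USD: 18908 < 30894 is true
  NOT dual-use technology: yes → false
  number of pieces > 50: 30 > 50 is false
  gross weight < 342.3 kg: 729.8 < 342.3 is false
  export license on file: no → false
  destination country = CA: CN == CA is false
  hazmat-classified: no → false
Combine:
[1.3] NOT true = false
[1] true OR false OR false = true
[2.1] NOT false = true
[2] true OR false = true
[3] false OR false = false
[4.2] NOT false = true
[4] false OR true = true
[root] true AND true AND false AND true = false
Overall: false → blocked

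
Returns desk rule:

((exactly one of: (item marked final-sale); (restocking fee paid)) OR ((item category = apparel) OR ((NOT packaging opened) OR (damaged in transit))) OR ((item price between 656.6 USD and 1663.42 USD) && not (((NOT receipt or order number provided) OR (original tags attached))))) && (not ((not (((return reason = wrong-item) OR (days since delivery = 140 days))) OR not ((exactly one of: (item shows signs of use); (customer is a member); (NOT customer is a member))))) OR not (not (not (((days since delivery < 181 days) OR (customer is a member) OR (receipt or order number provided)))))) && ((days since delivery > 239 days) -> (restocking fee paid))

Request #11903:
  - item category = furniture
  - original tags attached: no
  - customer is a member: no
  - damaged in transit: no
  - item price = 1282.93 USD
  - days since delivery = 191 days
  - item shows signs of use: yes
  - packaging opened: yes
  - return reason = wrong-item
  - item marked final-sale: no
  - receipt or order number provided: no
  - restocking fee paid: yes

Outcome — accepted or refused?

Atomic conditions:
  item marked final-sale: no → false
  restocking fee paid: yes → true
  item category = apparel: furniture == apparel is false
  NOT packaging opened: yes → false
  damaged in transit: no → false
  item price between 656.6 USD and 1663.42 USD: 1282.93 in [656.6, 1663.42] is true
  NOT receipt or order number provided: no → true
  original tags attached: no → false
  return reason = wrong-item: wrong-item == wrong-item is true
  days since delivery = 140 days: 191 == 140 is false
  item shows signs of use: yes → true
  customer is a member: no → false
  NOT customer is a member: no → true
  days since delivery < 181 days: 191 < 181 is false
  receipt or order number provided: no → false
  days since delivery > 239 days: 191 > 239 is false
Combine:
[1.1] exactly-one(false, true) = true
[1.2.2] false OR false = false
[1.2] false OR false = false
[1.3.2.1] true OR false = true
[1.3.2] NOT true = false
[1.3] true AND false = false
[1] true OR false OR false = true
[2.1.1.1.1] true OR false = true
[2.1.1.1] NOT true = false
[2.1.1.2.1] exactly-one(true, false, true) = false
[2.1.1.2] NOT false = true
[2.1.1] false OR true = true
[2.1] NOT true = false
[2.2.1.1.1] false OR false OR false = false
[2.2.1.1] NOT false = true
[2.2.1] NOT true = false
[2.2] NOT false = true
[2] false OR true = true
[3] false → true (antecedent false ⇒ implication holds) = true
[root] true AND true AND true = true
Overall: true → accepted

Accepted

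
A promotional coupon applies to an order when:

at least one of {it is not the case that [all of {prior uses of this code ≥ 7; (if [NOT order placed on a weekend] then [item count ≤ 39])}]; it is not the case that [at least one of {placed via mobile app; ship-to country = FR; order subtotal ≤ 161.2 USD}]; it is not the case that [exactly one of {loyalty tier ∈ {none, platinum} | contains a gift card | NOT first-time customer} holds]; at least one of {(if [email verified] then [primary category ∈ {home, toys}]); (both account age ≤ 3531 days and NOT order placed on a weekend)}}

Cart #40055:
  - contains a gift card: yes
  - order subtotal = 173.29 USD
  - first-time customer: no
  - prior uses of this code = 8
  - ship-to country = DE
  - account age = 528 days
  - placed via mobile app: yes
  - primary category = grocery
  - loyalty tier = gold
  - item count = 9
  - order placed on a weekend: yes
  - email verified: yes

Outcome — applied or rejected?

Applied

Atomic conditions:
  prior uses of this code ≥ 7: 8 ≥ 7 is true
  NOT order placed on a weekend: yes → false
  item count ≤ 39: 9 ≤ 39 is true
  placed via mobile app: yes → true
  ship-to country = FR: DE == FR is false
  order subtotal ≤ 161.2 USD: 173.29 ≤ 161.2 is false
  loyalty tier ∈ {none, platinum}: gold is not in the set → false
  contains a gift card: yes → true
  NOT first-time customer: no → true
  email verified: yes → true
  primary category ∈ {home, toys}: grocery is not in the set → false
  account age ≤ 3531 days: 528 ≤ 3531 is true
Combine:
[1.1.2] false → true (antecedent false ⇒ implication holds) = true
[1.1] true AND true = true
[1] NOT true = false
[2.1] true OR false OR false = true
[2] NOT true = false
[3.1] exactly-one(false, true, true) = false
[3] NOT false = true
[4.1] true → false = false
[4.2] true AND false = false
[4] false OR false = false
[root] false OR false OR true OR false = true
Overall: true → applied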